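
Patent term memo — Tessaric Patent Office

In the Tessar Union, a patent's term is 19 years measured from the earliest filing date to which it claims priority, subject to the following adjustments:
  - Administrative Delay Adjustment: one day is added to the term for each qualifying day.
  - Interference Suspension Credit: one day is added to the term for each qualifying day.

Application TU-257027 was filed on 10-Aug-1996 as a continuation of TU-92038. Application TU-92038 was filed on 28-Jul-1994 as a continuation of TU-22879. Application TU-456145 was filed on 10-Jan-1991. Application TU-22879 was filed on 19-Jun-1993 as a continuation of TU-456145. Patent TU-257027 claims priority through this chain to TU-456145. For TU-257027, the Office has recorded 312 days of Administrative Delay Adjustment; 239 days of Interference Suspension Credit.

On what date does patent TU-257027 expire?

Earliest priority filing: 10 January 1991.
Base term: 10 January 1991 + 19 years → 10 January 2010.
Administrative Delay Adjustment: +312 days → 18 November 2010.
Interference Suspension Credit: +239 days → 15 July 2011.

July 15, 2011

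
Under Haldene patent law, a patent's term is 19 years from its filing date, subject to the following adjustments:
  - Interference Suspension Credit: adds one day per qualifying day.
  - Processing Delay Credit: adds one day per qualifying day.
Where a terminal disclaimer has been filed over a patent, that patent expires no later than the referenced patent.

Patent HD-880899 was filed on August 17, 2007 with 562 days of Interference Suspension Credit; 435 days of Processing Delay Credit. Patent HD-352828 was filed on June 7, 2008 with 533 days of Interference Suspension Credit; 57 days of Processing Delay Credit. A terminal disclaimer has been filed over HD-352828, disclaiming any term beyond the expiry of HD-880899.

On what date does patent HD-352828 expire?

2029-01-17

Natural term of HD-352828:
  Base: filing + 19 years → 7 June 2027.
  Interference Suspension Credit: +533 days → 21 November 2028.
  Processing Delay Credit: +57 days → 17 January 2029.
Expiry of referenced patent HD-880899:
  Base: filing + 19 years → 17 August 2026.
  Interference Suspension Credit: +562 days → 1 March 2028.
  Processing Delay Credit: +435 days → 10 May 2029.
Terminal disclaimer: HD-352828 expires on the earlier of 17 January 2029 and 10 May 2029.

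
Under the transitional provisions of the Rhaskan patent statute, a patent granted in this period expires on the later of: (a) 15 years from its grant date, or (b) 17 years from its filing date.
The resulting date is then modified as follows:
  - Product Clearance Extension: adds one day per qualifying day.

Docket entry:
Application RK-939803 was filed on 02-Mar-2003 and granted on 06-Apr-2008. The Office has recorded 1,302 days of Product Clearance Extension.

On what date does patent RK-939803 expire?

(a) grant + 15 years → 6 April 2023.
(b) filing + 17 years → 2 March 2020.
Later of the two: 6 April 2023.
Product Clearance Extension: +1302 days → 29 October 2026.

October 29, 2026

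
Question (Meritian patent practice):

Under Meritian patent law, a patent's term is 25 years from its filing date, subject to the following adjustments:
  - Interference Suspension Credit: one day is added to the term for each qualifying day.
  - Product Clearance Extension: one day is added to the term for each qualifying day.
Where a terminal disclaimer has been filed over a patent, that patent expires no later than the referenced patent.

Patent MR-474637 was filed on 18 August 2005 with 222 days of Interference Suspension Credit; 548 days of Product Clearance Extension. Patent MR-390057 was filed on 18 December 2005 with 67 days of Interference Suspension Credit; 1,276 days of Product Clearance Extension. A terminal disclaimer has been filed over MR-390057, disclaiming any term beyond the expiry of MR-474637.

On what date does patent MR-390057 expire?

September 26, 2032

Natural term of MR-390057:
  Base: filing + 25 years → 18 December 2030.
  Interference Suspension Credit: +67 days → 23 February 2031.
  Product Clearance Extension: +1276 days → 22 August 2034.
Expiry of referenced patent MR-474637:
  Base: filing + 25 years → 18 August 2030.
  Interference Suspension Credit: +222 days → 28 March 2031.
  Product Clearance Extension: +548 days → 26 September 2032.
Terminal disclaimer: MR-390057 expires on the earlier of 22 August 2034 and 26 September 2032.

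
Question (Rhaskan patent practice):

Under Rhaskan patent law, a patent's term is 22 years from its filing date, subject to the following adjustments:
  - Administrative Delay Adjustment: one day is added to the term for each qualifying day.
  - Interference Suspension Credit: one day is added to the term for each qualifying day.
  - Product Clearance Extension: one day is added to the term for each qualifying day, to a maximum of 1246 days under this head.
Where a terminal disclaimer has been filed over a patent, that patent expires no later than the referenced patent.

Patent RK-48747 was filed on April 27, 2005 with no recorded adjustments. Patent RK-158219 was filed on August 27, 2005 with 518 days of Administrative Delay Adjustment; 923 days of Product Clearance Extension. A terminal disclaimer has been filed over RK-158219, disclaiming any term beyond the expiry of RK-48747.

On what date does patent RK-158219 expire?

Natural term of RK-158219:
  Base: filing + 22 years → 27 August 2027.
  Administrative Delay Adjustment: +518 days → 26 January 2029.
  Product Clearance Extension: 923 days (within the 1246-day cap) → +923 days → 7 August 2031.
Expiry of referenced patent RK-48747:
  Base: filing + 22 years → 27 April 2027.
Terminal disclaimer: RK-158219 expires on the earlier of 7 August 2031 and 27 April 2027.

2027-04-27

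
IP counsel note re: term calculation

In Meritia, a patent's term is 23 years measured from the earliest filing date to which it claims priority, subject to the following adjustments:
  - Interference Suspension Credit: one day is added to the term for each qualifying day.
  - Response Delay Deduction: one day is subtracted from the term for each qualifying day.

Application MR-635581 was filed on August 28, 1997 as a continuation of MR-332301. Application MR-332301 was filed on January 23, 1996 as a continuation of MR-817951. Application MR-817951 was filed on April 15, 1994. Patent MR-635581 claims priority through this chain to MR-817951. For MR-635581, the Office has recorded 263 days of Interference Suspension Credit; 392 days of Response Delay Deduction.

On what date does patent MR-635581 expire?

Earliest priority filing: 15 April 1994.
Base term: 15 April 1994 + 23 years → 15 April 2017.
Interference Suspension Credit: +263 days → 3 January 2018.
Response Delay Deduction: −392 days → 7 December 2016.

December 7, 2016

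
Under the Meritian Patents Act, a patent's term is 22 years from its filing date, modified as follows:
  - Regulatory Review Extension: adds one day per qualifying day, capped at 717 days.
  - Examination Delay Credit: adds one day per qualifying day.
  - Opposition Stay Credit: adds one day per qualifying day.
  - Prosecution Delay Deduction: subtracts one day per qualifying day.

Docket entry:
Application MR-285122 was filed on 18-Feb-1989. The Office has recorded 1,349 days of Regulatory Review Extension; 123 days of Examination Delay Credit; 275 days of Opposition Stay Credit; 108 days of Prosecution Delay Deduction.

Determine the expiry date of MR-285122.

Base term: filing date + 22 years → 18 February 2011.
Regulatory Review Extension: 1349 days claimed exceeds the 717-day cap, so +717 days → 4 February 2013.
Examination Delay Credit: +123 days → 7 June 2013.
Opposition Stay Credit: +275 days → 9 March 2014.
Prosecution Delay Deduction: −108 days → 21 November 2013.

2013-11-21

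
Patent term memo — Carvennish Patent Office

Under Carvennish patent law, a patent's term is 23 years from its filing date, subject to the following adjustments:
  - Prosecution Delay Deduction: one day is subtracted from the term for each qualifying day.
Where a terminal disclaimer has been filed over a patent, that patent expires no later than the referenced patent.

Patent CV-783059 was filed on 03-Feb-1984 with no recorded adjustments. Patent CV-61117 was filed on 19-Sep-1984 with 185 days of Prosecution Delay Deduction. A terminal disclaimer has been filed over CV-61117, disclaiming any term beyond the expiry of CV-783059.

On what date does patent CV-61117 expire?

Natural term of CV-61117:
  Base: filing + 23 years → 19 September 2007.
  Prosecution Delay Deduction: −185 days → 18 March 2007.
Expiry of referenced patent CV-783059:
  Base: filing + 23 years → 3 February 2007.
Terminal disclaimer: CV-61117 expires on the earlier of 18 March 2007 and 3 February 2007.

February 3, 2007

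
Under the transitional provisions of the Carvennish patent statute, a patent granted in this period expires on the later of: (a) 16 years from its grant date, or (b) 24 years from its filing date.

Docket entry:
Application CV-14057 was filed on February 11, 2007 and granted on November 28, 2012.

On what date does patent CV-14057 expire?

(a) grant + 16 years → 28 November 2028.
(b) filing + 24 years → 11 February 2031.
Later of the two: 11 February 2031.

February 11, 2031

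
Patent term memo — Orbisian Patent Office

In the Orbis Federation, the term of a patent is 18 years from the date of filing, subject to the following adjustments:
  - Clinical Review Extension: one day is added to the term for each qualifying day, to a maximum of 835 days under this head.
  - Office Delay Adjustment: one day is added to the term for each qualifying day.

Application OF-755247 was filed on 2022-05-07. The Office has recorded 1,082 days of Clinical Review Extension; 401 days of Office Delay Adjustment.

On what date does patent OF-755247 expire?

Base term: filing date + 18 years → 7 May 2040.
Clinical Review Extension: 1082 days claimed exceeds the 835-day cap, so +835 days → 20 August 2042.
Office Delay Adjustment: +401 days → 25 September 2043.

September 25, 2043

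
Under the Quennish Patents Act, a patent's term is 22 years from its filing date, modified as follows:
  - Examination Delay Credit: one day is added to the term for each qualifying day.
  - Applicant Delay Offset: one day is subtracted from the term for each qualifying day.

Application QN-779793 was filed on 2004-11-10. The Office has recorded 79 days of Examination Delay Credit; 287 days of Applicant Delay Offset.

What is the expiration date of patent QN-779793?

Base term: filing date + 22 years → 10 November 2026.
Examination Delay Credit: +79 days → 28 January 2027.
Applicant Delay Offset: −287 days → 16 April 2026.

2026-04-16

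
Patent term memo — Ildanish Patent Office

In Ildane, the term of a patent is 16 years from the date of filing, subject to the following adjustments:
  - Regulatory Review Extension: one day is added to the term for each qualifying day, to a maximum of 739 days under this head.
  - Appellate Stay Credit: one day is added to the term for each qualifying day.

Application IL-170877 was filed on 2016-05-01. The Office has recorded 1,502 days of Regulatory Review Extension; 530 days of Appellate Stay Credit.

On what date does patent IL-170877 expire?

October 22, 2035

Base term: filing date + 16 years → 1 May 2032.
Regulatory Review Extension: 1502 days claimed exceeds the 739-day cap, so +739 days → 10 May 2034.
Appellate Stay Credit: +530 days → 22 October 2035.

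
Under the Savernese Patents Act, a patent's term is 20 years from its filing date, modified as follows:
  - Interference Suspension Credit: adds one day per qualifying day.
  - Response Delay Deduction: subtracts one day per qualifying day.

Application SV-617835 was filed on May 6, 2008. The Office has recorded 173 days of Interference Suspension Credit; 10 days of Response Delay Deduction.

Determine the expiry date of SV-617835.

Base term: filing date + 20 years → 6 May 2028.
Interference Suspension Credit: +173 days → 26 October 2028.
Response Delay Deduction: −10 days → 16 October 2028.

October 16, 2028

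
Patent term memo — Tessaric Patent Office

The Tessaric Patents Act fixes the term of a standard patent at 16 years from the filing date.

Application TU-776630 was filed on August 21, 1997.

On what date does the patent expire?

August 21, 2013

Filing date + 16 years → 21 August 2013.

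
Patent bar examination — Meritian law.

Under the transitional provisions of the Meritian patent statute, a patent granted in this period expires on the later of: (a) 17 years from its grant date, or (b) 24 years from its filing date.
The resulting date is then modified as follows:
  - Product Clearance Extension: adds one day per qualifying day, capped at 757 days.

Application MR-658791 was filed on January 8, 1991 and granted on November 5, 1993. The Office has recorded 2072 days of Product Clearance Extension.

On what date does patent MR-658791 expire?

(a) grant + 17 years → 5 November 2010.
(b) filing + 24 years → 8 January 2015.
Later of the two: 8 January 2015.
Product Clearance Extension: 2072 days claimed exceeds the 757-day cap, so +757 days → 3 February 2017.

2017-02-03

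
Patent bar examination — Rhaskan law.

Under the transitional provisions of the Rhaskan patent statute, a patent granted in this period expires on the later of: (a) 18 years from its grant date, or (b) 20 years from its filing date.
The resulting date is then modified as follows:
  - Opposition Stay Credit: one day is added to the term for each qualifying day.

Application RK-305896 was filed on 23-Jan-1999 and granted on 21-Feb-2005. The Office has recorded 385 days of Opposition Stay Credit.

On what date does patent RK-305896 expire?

March 12, 2024

(a) grant + 18 years → 21 February 2023.
(b) filing + 20 years → 23 January 2019.
Later of the two: 21 February 2023.
Opposition Stay Credit: +385 days → 12 March 2024.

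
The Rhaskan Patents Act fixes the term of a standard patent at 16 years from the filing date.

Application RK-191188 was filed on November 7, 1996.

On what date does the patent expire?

2012-11-07

Filing date + 16 years → 7 November 2012.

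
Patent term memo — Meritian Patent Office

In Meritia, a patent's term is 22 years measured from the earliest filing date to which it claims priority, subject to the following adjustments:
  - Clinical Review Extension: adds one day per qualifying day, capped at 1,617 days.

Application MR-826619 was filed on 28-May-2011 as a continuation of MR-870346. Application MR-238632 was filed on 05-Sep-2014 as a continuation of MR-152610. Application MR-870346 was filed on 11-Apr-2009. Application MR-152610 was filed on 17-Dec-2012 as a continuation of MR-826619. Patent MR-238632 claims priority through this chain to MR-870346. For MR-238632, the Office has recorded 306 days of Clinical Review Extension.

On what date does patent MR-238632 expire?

Earliest priority filing: 11 April 2009.
Base term: 11 April 2009 + 22 years → 11 April 2031.
Clinical Review Extension: 306 days (within the 1617-day cap) → +306 days → 11 February 2032.

February 11, 2032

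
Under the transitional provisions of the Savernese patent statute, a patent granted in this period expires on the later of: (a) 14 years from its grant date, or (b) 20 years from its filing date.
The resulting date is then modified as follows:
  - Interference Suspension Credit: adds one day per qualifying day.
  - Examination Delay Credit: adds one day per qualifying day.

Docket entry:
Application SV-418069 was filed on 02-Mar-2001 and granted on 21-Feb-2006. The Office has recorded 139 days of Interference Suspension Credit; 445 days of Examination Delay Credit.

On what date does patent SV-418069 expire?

October 7, 2022

(a) grant + 14 years → 21 February 2020.
(b) filing + 20 years → 2 March 2021.
Later of the two: 2 March 2021.
Interference Suspension Credit: +139 days → 19 July 2021.
Examination Delay Credit: +445 days → 7 October 2022.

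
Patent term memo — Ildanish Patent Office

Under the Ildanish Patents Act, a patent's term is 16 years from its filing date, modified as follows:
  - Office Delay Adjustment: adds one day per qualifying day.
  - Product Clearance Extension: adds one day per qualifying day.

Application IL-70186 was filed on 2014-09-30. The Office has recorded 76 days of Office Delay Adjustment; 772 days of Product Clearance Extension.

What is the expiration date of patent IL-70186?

Base term: filing date + 16 years → 30 September 2030.
Office Delay Adjustment: +76 days → 15 December 2030.
Product Clearance Extension: +772 days → 25 January 2033.

January 25, 2033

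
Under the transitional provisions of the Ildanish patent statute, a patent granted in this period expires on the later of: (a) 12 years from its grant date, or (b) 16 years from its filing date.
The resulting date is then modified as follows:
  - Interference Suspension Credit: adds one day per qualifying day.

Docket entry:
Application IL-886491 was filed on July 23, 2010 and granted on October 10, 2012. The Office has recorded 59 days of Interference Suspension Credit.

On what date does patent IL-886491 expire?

(a) grant + 12 years → 10 October 2024.
(b) filing + 16 years → 23 July 2026.
Later of the two: 23 July 2026.
Interference Suspension Credit: +59 days → 20 September 2026.

2026-09-20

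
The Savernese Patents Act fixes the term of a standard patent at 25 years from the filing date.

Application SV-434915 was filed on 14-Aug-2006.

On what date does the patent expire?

2031-08-14

Filing date + 25 years → 14 August 2031.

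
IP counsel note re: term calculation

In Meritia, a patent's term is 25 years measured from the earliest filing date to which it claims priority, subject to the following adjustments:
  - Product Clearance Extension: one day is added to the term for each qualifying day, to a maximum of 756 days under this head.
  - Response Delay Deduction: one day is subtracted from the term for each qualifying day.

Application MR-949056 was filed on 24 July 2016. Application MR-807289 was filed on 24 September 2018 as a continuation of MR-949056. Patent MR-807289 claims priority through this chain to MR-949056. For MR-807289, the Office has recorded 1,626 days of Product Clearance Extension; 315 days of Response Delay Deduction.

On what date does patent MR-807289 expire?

Earliest priority filing: 24 July 2016.
Base term: 24 July 2016 + 25 years → 24 July 2041.
Product Clearance Extension: 1626 days claimed exceeds the 756-day cap, so +756 days → 19 August 2043.
Response Delay Deduction: −315 days → 8 October 2042.

2042-10-08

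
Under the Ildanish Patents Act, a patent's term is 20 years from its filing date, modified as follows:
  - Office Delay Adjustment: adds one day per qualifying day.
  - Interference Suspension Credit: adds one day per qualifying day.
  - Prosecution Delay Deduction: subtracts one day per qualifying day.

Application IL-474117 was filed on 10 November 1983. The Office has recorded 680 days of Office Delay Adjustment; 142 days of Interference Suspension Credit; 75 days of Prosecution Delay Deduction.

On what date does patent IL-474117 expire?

November 26, 2005

Base term: filing date + 20 years → 10 November 2003.
Office Delay Adjustment: +680 days → 20 September 2005.
Interference Suspension Credit: +142 days → 9 February 2006.
Prosecution Delay Deduction: −75 days → 26 November 2005.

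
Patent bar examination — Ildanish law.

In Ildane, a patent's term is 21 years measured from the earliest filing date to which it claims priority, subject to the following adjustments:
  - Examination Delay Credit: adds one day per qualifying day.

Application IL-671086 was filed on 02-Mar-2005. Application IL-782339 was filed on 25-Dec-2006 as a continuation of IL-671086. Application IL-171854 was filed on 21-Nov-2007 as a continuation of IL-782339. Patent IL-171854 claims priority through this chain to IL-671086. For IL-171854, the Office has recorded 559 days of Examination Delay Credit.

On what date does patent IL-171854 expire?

2027-09-12

Earliest priority filing: 2 March 2005.
Base term: 2 March 2005 + 21 years → 2 March 2026.
Examination Delay Credit: +559 days → 12 September 2027.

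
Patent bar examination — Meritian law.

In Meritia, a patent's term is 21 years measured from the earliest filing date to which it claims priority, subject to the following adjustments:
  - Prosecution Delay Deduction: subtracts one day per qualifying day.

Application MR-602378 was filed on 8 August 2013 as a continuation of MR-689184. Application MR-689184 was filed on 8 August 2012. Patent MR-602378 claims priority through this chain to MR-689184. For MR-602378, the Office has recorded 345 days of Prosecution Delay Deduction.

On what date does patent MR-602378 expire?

2032-08-28

Earliest priority filing: 8 August 2012.
Base term: 8 August 2012 + 21 years → 8 August 2033.
Prosecution Delay Deduction: −345 days → 28 August 2032.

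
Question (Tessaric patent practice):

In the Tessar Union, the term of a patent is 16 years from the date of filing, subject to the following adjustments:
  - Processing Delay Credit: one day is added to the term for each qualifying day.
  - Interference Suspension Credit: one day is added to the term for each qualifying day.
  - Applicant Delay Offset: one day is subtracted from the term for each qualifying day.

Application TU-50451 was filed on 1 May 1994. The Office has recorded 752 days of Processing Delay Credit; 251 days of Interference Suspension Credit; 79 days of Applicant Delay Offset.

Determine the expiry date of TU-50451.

November 10, 2012

Base term: filing date + 16 years → 1 May 2010.
Processing Delay Credit: +752 days → 22 May 2012.
Interference Suspension Credit: +251 days → 28 January 2013.
Applicant Delay Offset: −79 days → 10 November 2012.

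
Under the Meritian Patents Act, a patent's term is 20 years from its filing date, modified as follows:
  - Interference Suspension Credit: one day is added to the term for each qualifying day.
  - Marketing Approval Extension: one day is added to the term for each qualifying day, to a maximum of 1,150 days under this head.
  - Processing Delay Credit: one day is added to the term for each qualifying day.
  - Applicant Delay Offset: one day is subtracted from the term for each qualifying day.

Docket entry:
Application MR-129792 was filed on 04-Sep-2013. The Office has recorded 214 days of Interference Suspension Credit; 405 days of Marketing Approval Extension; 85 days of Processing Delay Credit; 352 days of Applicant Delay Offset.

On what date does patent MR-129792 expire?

Base term: filing date + 20 years → 4 September 2033.
Interference Suspension Credit: +214 days → 6 April 2034.
Marketing Approval Extension: 405 days (within the 1150-day cap) → +405 days → 16 May 2035.
Processing Delay Credit: +85 days → 9 August 2035.
Applicant Delay Offset: −352 days → 22 August 2034.

2034-08-22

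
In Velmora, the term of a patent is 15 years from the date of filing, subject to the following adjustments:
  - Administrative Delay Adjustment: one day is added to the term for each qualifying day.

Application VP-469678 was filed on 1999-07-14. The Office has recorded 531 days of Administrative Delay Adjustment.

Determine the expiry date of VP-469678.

December 27, 2015

Base term: filing date + 15 years → 14 July 2014.
Administrative Delay Adjustment: +531 days → 27 December 2015.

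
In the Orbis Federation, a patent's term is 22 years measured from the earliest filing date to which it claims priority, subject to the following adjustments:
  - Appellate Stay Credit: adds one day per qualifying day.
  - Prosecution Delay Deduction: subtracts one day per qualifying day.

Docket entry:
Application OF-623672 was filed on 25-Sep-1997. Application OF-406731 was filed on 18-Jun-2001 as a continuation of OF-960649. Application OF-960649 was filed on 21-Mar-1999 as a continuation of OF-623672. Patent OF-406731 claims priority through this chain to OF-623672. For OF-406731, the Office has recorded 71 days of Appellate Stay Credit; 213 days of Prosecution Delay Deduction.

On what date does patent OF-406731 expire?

Earliest priority filing: 25 September 1997.
Base term: 25 September 1997 + 22 years → 25 September 2019.
Appellate Stay Credit: +71 days → 5 December 2019.
Prosecution Delay Deduction: −213 days → 6 May 2019.

2019-05-06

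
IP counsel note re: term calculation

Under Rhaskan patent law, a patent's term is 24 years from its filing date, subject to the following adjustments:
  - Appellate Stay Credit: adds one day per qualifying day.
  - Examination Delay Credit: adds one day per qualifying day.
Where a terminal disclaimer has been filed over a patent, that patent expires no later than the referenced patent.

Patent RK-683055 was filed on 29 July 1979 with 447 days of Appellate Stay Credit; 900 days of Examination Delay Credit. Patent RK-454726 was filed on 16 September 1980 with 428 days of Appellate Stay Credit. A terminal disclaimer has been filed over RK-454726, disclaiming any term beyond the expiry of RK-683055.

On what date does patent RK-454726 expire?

Natural term of RK-454726:
  Base: filing + 24 years → 16 September 2004.
  Appellate Stay Credit: +428 days → 18 November 2005.
Expiry of referenced patent RK-683055:
  Base: filing + 24 years → 29 July 2003.
  Appellate Stay Credit: +447 days → 18 October 2004.
  Examination Delay Credit: +900 days → 6 April 2007.
Terminal disclaimer: RK-454726 expires on the earlier of 18 November 2005 and 6 April 2007.

November 18, 2005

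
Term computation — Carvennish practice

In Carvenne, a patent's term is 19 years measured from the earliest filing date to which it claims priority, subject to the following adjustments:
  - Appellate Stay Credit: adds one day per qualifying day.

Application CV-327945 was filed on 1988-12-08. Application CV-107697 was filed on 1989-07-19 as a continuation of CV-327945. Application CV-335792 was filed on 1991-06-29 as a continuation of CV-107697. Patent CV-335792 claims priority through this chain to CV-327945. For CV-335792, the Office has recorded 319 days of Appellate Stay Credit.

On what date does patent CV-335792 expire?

Earliest priority filing: 8 December 1988.
Base term: 8 December 1988 + 19 years → 8 December 2007.
Appellate Stay Credit: +319 days → 22 October 2008.

October 22, 2008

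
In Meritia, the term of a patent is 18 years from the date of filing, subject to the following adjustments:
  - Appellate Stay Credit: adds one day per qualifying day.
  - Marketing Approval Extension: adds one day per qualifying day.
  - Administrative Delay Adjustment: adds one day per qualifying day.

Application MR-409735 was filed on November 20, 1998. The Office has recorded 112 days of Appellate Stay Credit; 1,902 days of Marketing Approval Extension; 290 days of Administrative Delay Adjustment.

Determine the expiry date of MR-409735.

Base term: filing date + 18 years → 20 November 2016.
Appellate Stay Credit: +112 days → 12 March 2017.
Marketing Approval Extension: +1902 days → 27 May 2022.
Administrative Delay Adjustment: +290 days → 13 March 2023.

2023-03-13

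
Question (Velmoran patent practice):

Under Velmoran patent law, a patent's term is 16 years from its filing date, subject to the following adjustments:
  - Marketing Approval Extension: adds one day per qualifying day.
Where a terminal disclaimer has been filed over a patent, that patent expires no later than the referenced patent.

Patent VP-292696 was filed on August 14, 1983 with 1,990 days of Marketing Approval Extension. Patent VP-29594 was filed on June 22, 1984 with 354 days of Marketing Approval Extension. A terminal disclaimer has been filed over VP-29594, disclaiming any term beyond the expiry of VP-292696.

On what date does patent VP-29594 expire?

Natural term of VP-29594:
  Base: filing + 16 years → 22 June 2000.
  Marketing Approval Extension: +354 days → 11 June 2001.
Expiry of referenced patent VP-292696:
  Base: filing + 16 years → 14 August 1999.
  Marketing Approval Extension: +1990 days → 24 January 2005.
Terminal disclaimer: VP-29594 expires on the earlier of 11 June 2001 and 24 January 2005.

June 11, 2001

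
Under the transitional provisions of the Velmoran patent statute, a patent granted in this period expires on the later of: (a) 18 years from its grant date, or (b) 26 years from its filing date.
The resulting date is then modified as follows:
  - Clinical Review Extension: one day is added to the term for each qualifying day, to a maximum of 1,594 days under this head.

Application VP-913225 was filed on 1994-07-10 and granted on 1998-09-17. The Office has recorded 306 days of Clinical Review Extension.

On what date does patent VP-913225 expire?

(a) grant + 18 years → 17 September 2016.
(b) filing + 26 years → 10 July 2020.
Later of the two: 10 July 2020.
Clinical Review Extension: 306 days (within the 1594-day cap) → +306 days → 12 May 2021.

May 12, 2021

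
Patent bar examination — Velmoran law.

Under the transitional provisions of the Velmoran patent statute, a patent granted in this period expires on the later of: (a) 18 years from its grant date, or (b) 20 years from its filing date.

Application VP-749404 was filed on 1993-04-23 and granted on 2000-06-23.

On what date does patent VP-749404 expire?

June 23, 2018

(a) grant + 18 years → 23 June 2018.
(b) filing + 20 years → 23 April 2013.
Later of the two: 23 June 2018.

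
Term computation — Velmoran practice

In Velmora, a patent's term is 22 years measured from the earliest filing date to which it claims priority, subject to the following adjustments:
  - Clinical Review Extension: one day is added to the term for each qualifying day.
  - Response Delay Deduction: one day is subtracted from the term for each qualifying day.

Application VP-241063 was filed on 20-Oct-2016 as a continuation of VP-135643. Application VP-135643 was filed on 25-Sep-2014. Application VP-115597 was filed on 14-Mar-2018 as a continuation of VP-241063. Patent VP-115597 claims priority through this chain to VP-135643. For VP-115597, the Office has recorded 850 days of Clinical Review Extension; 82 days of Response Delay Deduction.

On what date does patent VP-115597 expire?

November 2, 2038

Earliest priority filing: 25 September 2014.
Base term: 25 September 2014 + 22 years → 25 September 2036.
Clinical Review Extension: +850 days → 23 January 2039.
Response Delay Deduction: −82 days → 2 November 2038.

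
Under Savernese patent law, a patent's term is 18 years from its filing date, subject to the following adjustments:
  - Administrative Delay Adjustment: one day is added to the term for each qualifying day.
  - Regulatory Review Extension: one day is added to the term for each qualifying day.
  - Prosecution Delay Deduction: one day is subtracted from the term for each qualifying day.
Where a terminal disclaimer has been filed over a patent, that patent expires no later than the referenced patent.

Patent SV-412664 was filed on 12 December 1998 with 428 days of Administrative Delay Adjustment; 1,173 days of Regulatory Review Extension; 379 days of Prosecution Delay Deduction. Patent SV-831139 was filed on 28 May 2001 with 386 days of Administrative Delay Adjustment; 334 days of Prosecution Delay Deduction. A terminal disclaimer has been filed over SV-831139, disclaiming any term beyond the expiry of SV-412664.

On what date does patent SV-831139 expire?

July 19, 2019

Natural term of SV-831139:
  Base: filing + 18 years → 28 May 2019.
  Administrative Delay Adjustment: +386 days → 17 June 2020.
  Prosecution Delay Deduction: −334 days → 19 July 2019.
Expiry of referenced patent SV-412664:
  Base: filing + 18 years → 12 December 2016.
  Administrative Delay Adjustment: +428 days → 13 February 2018.
  Regulatory Review Extension: +1173 days → 1 May 2021.
  Prosecution Delay Deduction: −379 days → 17 April 2020.
Terminal disclaimer: SV-831139 expires on the earlier of 19 July 2019 and 17 April 2020.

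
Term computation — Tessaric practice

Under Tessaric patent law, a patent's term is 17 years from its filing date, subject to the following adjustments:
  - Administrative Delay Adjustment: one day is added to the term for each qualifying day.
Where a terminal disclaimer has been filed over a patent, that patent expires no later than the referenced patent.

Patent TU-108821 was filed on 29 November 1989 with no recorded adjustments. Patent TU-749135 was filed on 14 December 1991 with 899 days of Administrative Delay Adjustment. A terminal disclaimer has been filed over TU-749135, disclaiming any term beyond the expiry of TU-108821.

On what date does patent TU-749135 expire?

Natural term of TU-749135:
  Base: filing + 17 years → 14 December 2008.
  Administrative Delay Adjustment: +899 days → 1 June 2011.
Expiry of referenced patent TU-108821:
  Base: filing + 17 years → 29 November 2006.
Terminal disclaimer: TU-749135 expires on the earlier of 1 June 2011 and 29 November 2006.

November 29, 2006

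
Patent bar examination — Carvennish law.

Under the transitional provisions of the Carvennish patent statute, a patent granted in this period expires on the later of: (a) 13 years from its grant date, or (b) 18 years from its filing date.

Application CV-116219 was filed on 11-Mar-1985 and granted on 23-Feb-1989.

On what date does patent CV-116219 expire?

March 11, 2003

(a) grant + 13 years → 23 February 2002.
(b) filing + 18 years → 11 March 2003.
Later of the two: 11 March 2003.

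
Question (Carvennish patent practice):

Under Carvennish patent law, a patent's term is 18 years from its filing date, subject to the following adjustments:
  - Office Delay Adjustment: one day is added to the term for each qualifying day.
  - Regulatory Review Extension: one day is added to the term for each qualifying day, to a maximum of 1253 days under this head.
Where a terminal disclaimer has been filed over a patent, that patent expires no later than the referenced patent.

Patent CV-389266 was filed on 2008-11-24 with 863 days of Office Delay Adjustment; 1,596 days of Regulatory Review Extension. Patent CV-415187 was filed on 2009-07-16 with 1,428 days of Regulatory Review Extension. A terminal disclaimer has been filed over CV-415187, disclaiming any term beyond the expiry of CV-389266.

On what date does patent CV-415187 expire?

2030-12-20

Natural term of CV-415187:
  Base: filing + 18 years → 16 July 2027.
  Regulatory Review Extension: 1428 days claimed exceeds the 1253-day cap, so +1253 days → 20 December 2030.
Expiry of referenced patent CV-389266:
  Base: filing + 18 years → 24 November 2026.
  Office Delay Adjustment: +863 days → 5 April 2029.
  Regulatory Review Extension: 1596 days claimed exceeds the 1253-day cap, so +1253 days → 9 September 2032.
Terminal disclaimer: CV-415187 expires on the earlier of 20 December 2030 and 9 September 2032.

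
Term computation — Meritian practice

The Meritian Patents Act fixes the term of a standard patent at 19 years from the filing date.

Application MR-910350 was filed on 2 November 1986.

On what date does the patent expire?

November 2, 2005

Filing date + 19 years → 2 November 2005.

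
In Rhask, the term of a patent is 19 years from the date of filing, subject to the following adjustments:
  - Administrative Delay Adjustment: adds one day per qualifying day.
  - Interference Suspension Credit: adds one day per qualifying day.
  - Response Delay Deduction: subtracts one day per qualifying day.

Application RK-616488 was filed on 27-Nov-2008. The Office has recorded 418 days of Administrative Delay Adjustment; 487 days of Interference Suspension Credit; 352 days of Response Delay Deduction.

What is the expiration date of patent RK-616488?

Base term: filing date + 19 years → 27 November 2027.
Administrative Delay Adjustment: +418 days → 18 January 2029.
Interference Suspension Credit: +487 days → 20 May 2030.
Response Delay Deduction: −352 days → 2 June 2029.

June 2, 2029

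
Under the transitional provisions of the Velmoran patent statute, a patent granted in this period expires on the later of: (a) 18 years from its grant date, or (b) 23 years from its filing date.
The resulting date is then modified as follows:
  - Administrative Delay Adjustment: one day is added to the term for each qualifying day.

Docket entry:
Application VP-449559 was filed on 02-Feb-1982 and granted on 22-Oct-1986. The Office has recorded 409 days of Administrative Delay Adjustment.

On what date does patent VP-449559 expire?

(a) grant + 18 years → 22 October 2004.
(b) filing + 23 years → 2 February 2005.
Later of the two: 2 February 2005.
Administrative Delay Adjustment: +409 days → 18 March 2006.

2006-03-18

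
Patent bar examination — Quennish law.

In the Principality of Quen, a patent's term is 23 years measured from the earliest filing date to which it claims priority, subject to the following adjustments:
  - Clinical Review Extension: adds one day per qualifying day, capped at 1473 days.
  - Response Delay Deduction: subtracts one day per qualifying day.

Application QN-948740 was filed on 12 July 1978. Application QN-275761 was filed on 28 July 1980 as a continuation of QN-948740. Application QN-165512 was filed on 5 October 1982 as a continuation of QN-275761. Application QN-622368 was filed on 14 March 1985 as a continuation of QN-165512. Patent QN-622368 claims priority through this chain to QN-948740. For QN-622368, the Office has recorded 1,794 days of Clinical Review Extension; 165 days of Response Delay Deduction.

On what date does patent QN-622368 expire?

February 9, 2005

Earliest priority filing: 12 July 1978.
Base term: 12 July 1978 + 23 years → 12 July 2001.
Clinical Review Extension: 1794 days claimed exceeds the 1473-day cap, so +1473 days → 24 July 2005.
Response Delay Deduction: −165 days → 9 February 2005.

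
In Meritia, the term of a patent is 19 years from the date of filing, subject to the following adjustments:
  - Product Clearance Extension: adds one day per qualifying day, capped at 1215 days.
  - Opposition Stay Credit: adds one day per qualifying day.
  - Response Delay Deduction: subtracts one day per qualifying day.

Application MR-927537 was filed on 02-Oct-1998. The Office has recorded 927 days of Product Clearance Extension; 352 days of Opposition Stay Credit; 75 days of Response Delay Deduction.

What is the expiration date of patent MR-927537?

Base term: filing date + 19 years → 2 October 2017.
Product Clearance Extension: 927 days (within the 1215-day cap) → +927 days → 16 April 2020.
Opposition Stay Credit: +352 days → 3 April 2021.
Response Delay Deduction: −75 days → 18 January 2021.

2021-01-18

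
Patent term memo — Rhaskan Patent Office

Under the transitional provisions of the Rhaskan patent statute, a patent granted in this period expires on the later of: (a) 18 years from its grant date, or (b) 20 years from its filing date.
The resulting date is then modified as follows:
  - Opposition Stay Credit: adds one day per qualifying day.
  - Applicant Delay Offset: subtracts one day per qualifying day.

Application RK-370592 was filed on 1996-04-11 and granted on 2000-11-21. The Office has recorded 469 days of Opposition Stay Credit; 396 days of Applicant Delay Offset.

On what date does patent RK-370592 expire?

2019-02-02

(a) grant + 18 years → 21 November 2018.
(b) filing + 20 years → 11 April 2016.
Later of the two: 21 November 2018.
Opposition Stay Credit: +469 days → 4 March 2020.
Applicant Delay Offset: −396 days → 2 February 2019.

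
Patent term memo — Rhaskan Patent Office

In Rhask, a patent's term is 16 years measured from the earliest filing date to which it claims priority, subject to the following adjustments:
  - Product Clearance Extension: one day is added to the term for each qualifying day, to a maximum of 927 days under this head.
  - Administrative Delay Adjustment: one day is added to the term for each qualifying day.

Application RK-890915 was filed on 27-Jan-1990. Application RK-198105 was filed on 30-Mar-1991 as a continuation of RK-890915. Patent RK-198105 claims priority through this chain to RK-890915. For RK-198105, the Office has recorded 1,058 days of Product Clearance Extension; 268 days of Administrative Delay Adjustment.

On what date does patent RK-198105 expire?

2009-05-06

Earliest priority filing: 27 January 1990.
Base term: 27 January 1990 + 16 years → 27 January 2006.
Product Clearance Extension: 1058 days claimed exceeds the 927-day cap, so +927 days → 11 August 2008.
Administrative Delay Adjustment: +268 days → 6 May 2009.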